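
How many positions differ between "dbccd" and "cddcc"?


Comparing "dbccd" and "cddcc" position by position:
  Position 0: 'd' vs 'c' => DIFFER
  Position 1: 'b' vs 'd' => DIFFER
  Position 2: 'c' vs 'd' => DIFFER
  Position 3: 'c' vs 'c' => same
  Position 4: 'd' vs 'c' => DIFFER
Positions that differ: 4

4


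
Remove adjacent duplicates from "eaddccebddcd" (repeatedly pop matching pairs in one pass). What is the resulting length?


Input: eaddccebddcd
Stack-based adjacent duplicate removal:
  Read 'e': push. Stack: e
  Read 'a': push. Stack: ea
  Read 'd': push. Stack: ead
  Read 'd': matches stack top 'd' => pop. Stack: ea
  Read 'c': push. Stack: eac
  Read 'c': matches stack top 'c' => pop. Stack: ea
  Read 'e': push. Stack: eae
  Read 'b': push. Stack: eaeb
  Read 'd': push. Stack: eaebd
  Read 'd': matches stack top 'd' => pop. Stack: eaeb
  Read 'c': push. Stack: eaebc
  Read 'd': push. Stack: eaebcd
Final stack: "eaebcd" (length 6)

6


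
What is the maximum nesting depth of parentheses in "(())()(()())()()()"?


Input: "(())()(()())()()()"
Tracking depth:
  Position 0 '(': depth becomes 1
  Position 1 '(': depth becomes 2
  Position 2 ')': depth becomes 1
  Position 3 ')': depth becomes 0
  Position 4 '(': depth becomes 1
  Position 5 ')': depth becomes 0
  Position 6 '(': depth becomes 1
  Position 7 '(': depth becomes 2
  Position 8 ')': depth becomes 1
  Position 9 '(': depth becomes 2
  Position 10 ')': depth becomes 1
  Position 11 ')': depth becomes 0
  Position 12 '(': depth becomes 1
  Position 13 ')': depth becomes 0
  Position 14 '(': depth becomes 1
  Position 15 ')': depth becomes 0
  Position 16 '(': depth becomes 1
  Position 17 ')': depth becomes 0
Maximum depth reached: 2

2


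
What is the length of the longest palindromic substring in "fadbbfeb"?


Input: "fadbbfeb"
Checking substrings for palindromes:
  [3:5] "bb" (len 2) => palindrome
Longest palindromic substring: "bb" with length 2

2


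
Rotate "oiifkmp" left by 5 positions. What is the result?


Input: "oiifkmp", rotate left by 5
First 5 characters: "oiifk"
Remaining characters: "mp"
Concatenate remaining + first: "mp" + "oiifk" = "mpoiifk"

mpoiifk


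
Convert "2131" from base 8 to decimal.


Input: "2131" in base 8
Positional expansion:
  Digit '2' (value 2) x 8^3 = 1024
  Digit '1' (value 1) x 8^2 = 64
  Digit '3' (value 3) x 8^1 = 24
  Digit '1' (value 1) x 8^0 = 1
Sum = 1113

1113


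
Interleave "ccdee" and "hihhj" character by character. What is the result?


Interleaving "ccdee" and "hihhj":
  Position 0: 'c' from first, 'h' from second => "ch"
  Position 1: 'c' from first, 'i' from second => "ci"
  Position 2: 'd' from first, 'h' from second => "dh"
  Position 3: 'e' from first, 'h' from second => "eh"
  Position 4: 'e' from first, 'j' from second => "ej"
Result: chcidhehej

chcidhehej


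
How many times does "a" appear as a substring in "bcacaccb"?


Searching for "a" in "bcacaccb"
Scanning each position:
  Position 0: "b" => no
  Position 1: "c" => no
  Position 2: "a" => MATCH
  Position 3: "c" => no
  Position 4: "a" => MATCH
  Position 5: "c" => no
  Position 6: "c" => no
  Position 7: "b" => no
Total occurrences: 2

2


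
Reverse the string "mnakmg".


Input: mnakmg
Reading characters right to left:
  Position 5: 'g'
  Position 4: 'm'
  Position 3: 'k'
  Position 2: 'a'
  Position 1: 'n'
  Position 0: 'm'
Reversed: gmkanm

gmkanm


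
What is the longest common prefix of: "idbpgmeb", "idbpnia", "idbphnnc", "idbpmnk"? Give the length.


Words: idbpgmeb, idbpnia, idbphnnc, idbpmnk
  Position 0: all 'i' => match
  Position 1: all 'd' => match
  Position 2: all 'b' => match
  Position 3: all 'p' => match
  Position 4: ('g', 'n', 'h', 'm') => mismatch, stop
LCP = "idbp" (length 4)

4


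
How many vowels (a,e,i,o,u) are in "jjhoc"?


Input: jjhoc
Checking each character:
  'j' at position 0: consonant
  'j' at position 1: consonant
  'h' at position 2: consonant
  'o' at position 3: vowel (running total: 1)
  'c' at position 4: consonant
Total vowels: 1

1


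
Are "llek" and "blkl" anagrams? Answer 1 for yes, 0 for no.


Strings: "llek", "blkl"
Sorted first:  ekll
Sorted second: bkll
Differ at position 0: 'e' vs 'b' => not anagrams

0


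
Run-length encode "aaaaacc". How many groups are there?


Input: aaaaacc
Scanning for consecutive runs:
  Group 1: 'a' x 5 (positions 0-4)
  Group 2: 'c' x 2 (positions 5-6)
Total groups: 2

2


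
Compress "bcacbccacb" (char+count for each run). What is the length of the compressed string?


Input: bcacbccacb
Runs:
  'b' x 1 => "b1"
  'c' x 1 => "c1"
  'a' x 1 => "a1"
  'c' x 1 => "c1"
  'b' x 1 => "b1"
  'c' x 2 => "c2"
  'a' x 1 => "a1"
  'c' x 1 => "c1"
  'b' x 1 => "b1"
Compressed: "b1c1a1c1b1c2a1c1b1"
Compressed length: 18

18


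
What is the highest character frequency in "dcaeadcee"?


Input: dcaeadcee
Character counts:
  'a': 2
  'c': 2
  'd': 2
  'e': 3
Maximum frequency: 3

3


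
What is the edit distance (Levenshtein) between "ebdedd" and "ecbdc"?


Computing edit distance: "ebdedd" -> "ecbdc"
DP table:
           e    c    b    d    c
      0    1    2    3    4    5
  e   1    0    1    2    3    4
  b   2    1    1    1    2    3
  d   3    2    2    2    1    2
  e   4    3    3    3    2    2
  d   5    4    4    4    3    3
  d   6    5    5    5    4    4
Edit distance = dp[6][5] = 4

4


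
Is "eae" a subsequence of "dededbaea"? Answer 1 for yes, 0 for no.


Check if "eae" is a subsequence of "dededbaea"
Greedy scan:
  Position 0 ('d'): no match needed
  Position 1 ('e'): matches sub[0] = 'e'
  Position 2 ('d'): no match needed
  Position 3 ('e'): no match needed
  Position 4 ('d'): no match needed
  Position 5 ('b'): no match needed
  Position 6 ('a'): matches sub[1] = 'a'
  Position 7 ('e'): matches sub[2] = 'e'
  Position 8 ('a'): no match needed
All 3 characters matched => is a subsequence

1


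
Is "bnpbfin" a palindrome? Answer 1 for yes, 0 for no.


Input: bnpbfin
Reversed: nifbpnb
  Compare pos 0 ('b') with pos 6 ('n'): MISMATCH
  Compare pos 1 ('n') with pos 5 ('i'): MISMATCH
  Compare pos 2 ('p') with pos 4 ('f'): MISMATCH
Result: not a palindrome

0


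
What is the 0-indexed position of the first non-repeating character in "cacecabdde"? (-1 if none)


Input: cacecabdde
Character frequencies:
  'a': 2
  'b': 1
  'c': 3
  'd': 2
  'e': 2
Scanning left to right for freq == 1:
  Position 0 ('c'): freq=3, skip
  Position 1 ('a'): freq=2, skip
  Position 2 ('c'): freq=3, skip
  Position 3 ('e'): freq=2, skip
  Position 4 ('c'): freq=3, skip
  Position 5 ('a'): freq=2, skip
  Position 6 ('b'): unique! => answer = 6

6


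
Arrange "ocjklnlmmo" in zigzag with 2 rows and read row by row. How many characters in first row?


Zigzag "ocjklnlmmo" into 2 rows:
Placing characters:
  'o' => row 0
  'c' => row 1
  'j' => row 0
  'k' => row 1
  'l' => row 0
  'n' => row 1
  'l' => row 0
  'm' => row 1
  'm' => row 0
  'o' => row 1
Rows:
  Row 0: "ojllm"
  Row 1: "cknmo"
First row length: 5

5


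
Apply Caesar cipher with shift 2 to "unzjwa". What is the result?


Caesar cipher: shift "unzjwa" by 2
  'u' (pos 20) + 2 = pos 22 = 'w'
  'n' (pos 13) + 2 = pos 15 = 'p'
  'z' (pos 25) + 2 = pos 1 = 'b'
  'j' (pos 9) + 2 = pos 11 = 'l'
  'w' (pos 22) + 2 = pos 24 = 'y'
  'a' (pos 0) + 2 = pos 2 = 'c'
Result: wpblyc

wpblyc


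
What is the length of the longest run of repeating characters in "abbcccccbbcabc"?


Input: "abbcccccbbcabc"
Scanning for longest run:
  Position 1 ('b'): new char, reset run to 1
  Position 2 ('b'): continues run of 'b', length=2
  Position 3 ('c'): new char, reset run to 1
  Position 4 ('c'): continues run of 'c', length=2
  Position 5 ('c'): continues run of 'c', length=3
  Position 6 ('c'): continues run of 'c', length=4
  Position 7 ('c'): continues run of 'c', length=5
  Position 8 ('b'): new char, reset run to 1
  Position 9 ('b'): continues run of 'b', length=2
  Position 10 ('c'): new char, reset run to 1
  Position 11 ('a'): new char, reset run to 1
  Position 12 ('b'): new char, reset run to 1
  Position 13 ('c'): new char, reset run to 1
Longest run: 'c' with length 5

5


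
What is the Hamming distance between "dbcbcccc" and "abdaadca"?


Comparing "dbcbcccc" and "abdaadca" position by position:
  Position 0: 'd' vs 'a' => differ
  Position 1: 'b' vs 'b' => same
  Position 2: 'c' vs 'd' => differ
  Position 3: 'b' vs 'a' => differ
  Position 4: 'c' vs 'a' => differ
  Position 5: 'c' vs 'd' => differ
  Position 6: 'c' vs 'c' => same
  Position 7: 'c' vs 'a' => differ
Total differences (Hamming distance): 6

6


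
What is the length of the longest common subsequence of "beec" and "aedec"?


LCS of "beec" and "aedec"
DP table:
           a    e    d    e    c
      0    0    0    0    0    0
  b   0    0    0    0    0    0
  e   0    0    1    1    1    1
  e   0    0    1    1    2    2
  c   0    0    1    1    2    3
LCS length = dp[4][5] = 3

3


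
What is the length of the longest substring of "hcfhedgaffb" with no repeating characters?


Input: "hcfhedgaffb"
Sliding window (track last position of each char):
  Position 0 ('h'): window [0,0] length 1 -- new best
  Position 1 ('c'): window [0,1] length 2 -- new best
  Position 2 ('f'): window [0,2] length 3 -- new best
  Position 3 ('h'): repeat (last at 0), move window start to 1
  Position 3 ('h'): window [1,3] length 3
  Position 4 ('e'): window [1,4] length 4 -- new best
  Position 5 ('d'): window [1,5] length 5 -- new best
  Position 6 ('g'): window [1,6] length 6 -- new best
  Position 7 ('a'): window [1,7] length 7 -- new best
  Position 8 ('f'): repeat (last at 2), move window start to 3
  Position 8 ('f'): window [3,8] length 6
  Position 9 ('f'): repeat (last at 8), move window start to 9
  Position 9 ('f'): window [9,9] length 1
  Position 10 ('b'): window [9,10] length 2
Longest substring with no repeats: "cfhedga" with length 7

7


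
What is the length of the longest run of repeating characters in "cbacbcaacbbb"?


Input: "cbacbcaacbbb"
Scanning for longest run:
  Position 1 ('b'): new char, reset run to 1
  Position 2 ('a'): new char, reset run to 1
  Position 3 ('c'): new char, reset run to 1
  Position 4 ('b'): new char, reset run to 1
  Position 5 ('c'): new char, reset run to 1
  Position 6 ('a'): new char, reset run to 1
  Position 7 ('a'): continues run of 'a', length=2
  Position 8 ('c'): new char, reset run to 1
  Position 9 ('b'): new char, reset run to 1
  Position 10 ('b'): continues run of 'b', length=2
  Position 11 ('b'): continues run of 'b', length=3
Longest run: 'b' with length 3

3


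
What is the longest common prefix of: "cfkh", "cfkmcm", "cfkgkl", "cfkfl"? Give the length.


Words: cfkh, cfkmcm, cfkgkl, cfkfl
  Position 0: all 'c' => match
  Position 1: all 'f' => match
  Position 2: all 'k' => match
  Position 3: ('h', 'm', 'g', 'f') => mismatch, stop
LCP = "cfk" (length 3)

3


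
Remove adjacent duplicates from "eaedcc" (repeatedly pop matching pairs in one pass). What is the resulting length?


Input: eaedcc
Stack-based adjacent duplicate removal:
  Read 'e': push. Stack: e
  Read 'a': push. Stack: ea
  Read 'e': push. Stack: eae
  Read 'd': push. Stack: eaed
  Read 'c': push. Stack: eaedc
  Read 'c': matches stack top 'c' => pop. Stack: eaed
Final stack: "eaed" (length 4)

4


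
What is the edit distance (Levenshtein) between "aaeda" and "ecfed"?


Computing edit distance: "aaeda" -> "ecfed"
DP table:
           e    c    f    e    d
      0    1    2    3    4    5
  a   1    1    2    3    4    5
  a   2    2    2    3    4    5
  e   3    2    3    3    3    4
  d   4    3    3    4    4    3
  a   5    4    4    4    5    4
Edit distance = dp[5][5] = 4

4


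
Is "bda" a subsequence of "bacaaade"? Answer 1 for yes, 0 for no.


Check if "bda" is a subsequence of "bacaaade"
Greedy scan:
  Position 0 ('b'): matches sub[0] = 'b'
  Position 1 ('a'): no match needed
  Position 2 ('c'): no match needed
  Position 3 ('a'): no match needed
  Position 4 ('a'): no match needed
  Position 5 ('a'): no match needed
  Position 6 ('d'): matches sub[1] = 'd'
  Position 7 ('e'): no match needed
Only matched 2/3 characters => not a subsequence

0


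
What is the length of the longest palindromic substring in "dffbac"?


Input: "dffbac"
Checking substrings for palindromes:
  [1:3] "ff" (len 2) => palindrome
Longest palindromic substring: "ff" with length 2

2


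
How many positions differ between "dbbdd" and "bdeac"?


Comparing "dbbdd" and "bdeac" position by position:
  Position 0: 'd' vs 'b' => DIFFER
  Position 1: 'b' vs 'd' => DIFFER
  Position 2: 'b' vs 'e' => DIFFER
  Position 3: 'd' vs 'a' => DIFFER
  Position 4: 'd' vs 'c' => DIFFER
Positions that differ: 5

5


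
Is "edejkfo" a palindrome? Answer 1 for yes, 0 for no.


Input: edejkfo
Reversed: ofkjede
  Compare pos 0 ('e') with pos 6 ('o'): MISMATCH
  Compare pos 1 ('d') with pos 5 ('f'): MISMATCH
  Compare pos 2 ('e') with pos 4 ('k'): MISMATCH
Result: not a palindrome

0


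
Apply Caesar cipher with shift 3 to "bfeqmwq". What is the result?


Caesar cipher: shift "bfeqmwq" by 3
  'b' (pos 1) + 3 = pos 4 = 'e'
  'f' (pos 5) + 3 = pos 8 = 'i'
  'e' (pos 4) + 3 = pos 7 = 'h'
  'q' (pos 16) + 3 = pos 19 = 't'
  'm' (pos 12) + 3 = pos 15 = 'p'
  'w' (pos 22) + 3 = pos 25 = 'z'
  'q' (pos 16) + 3 = pos 19 = 't'
Result: eihtpzt

eihtpzt


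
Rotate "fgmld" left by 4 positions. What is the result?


Input: "fgmld", rotate left by 4
First 4 characters: "fgml"
Remaining characters: "d"
Concatenate remaining + first: "d" + "fgml" = "dfgml"

dfgml


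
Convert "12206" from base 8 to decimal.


Input: "12206" in base 8
Positional expansion:
  Digit '1' (value 1) x 8^4 = 4096
  Digit '2' (value 2) x 8^3 = 1024
  Digit '2' (value 2) x 8^2 = 128
  Digit '0' (value 0) x 8^1 = 0
  Digit '6' (value 6) x 8^0 = 6
Sum = 5254

5254


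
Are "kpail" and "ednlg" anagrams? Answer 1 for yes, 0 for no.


Strings: "kpail", "ednlg"
Sorted first:  aiklp
Sorted second: degln
Differ at position 0: 'a' vs 'd' => not anagrams

0


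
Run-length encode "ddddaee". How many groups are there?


Input: ddddaee
Scanning for consecutive runs:
  Group 1: 'd' x 4 (positions 0-3)
  Group 2: 'a' x 1 (positions 4-4)
  Group 3: 'e' x 2 (positions 5-6)
Total groups: 3

3


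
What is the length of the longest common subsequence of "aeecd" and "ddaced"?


LCS of "aeecd" and "ddaced"
DP table:
           d    d    a    c    e    d
      0    0    0    0    0    0    0
  a   0    0    0    1    1    1    1
  e   0    0    0    1    1    2    2
  e   0    0    0    1    1    2    2
  c   0    0    0    1    2    2    2
  d   0    1    1    1    2    2    3
LCS length = dp[5][6] = 3

3


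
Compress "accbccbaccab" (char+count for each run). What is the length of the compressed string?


Input: accbccbaccab
Runs:
  'a' x 1 => "a1"
  'c' x 2 => "c2"
  'b' x 1 => "b1"
  'c' x 2 => "c2"
  'b' x 1 => "b1"
  'a' x 1 => "a1"
  'c' x 2 => "c2"
  'a' x 1 => "a1"
  'b' x 1 => "b1"
Compressed: "a1c2b1c2b1a1c2a1b1"
Compressed length: 18

18


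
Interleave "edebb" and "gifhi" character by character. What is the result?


Interleaving "edebb" and "gifhi":
  Position 0: 'e' from first, 'g' from second => "eg"
  Position 1: 'd' from first, 'i' from second => "di"
  Position 2: 'e' from first, 'f' from second => "ef"
  Position 3: 'b' from first, 'h' from second => "bh"
  Position 4: 'b' from first, 'i' from second => "bi"
Result: egdiefbhbi

egdiefbhbi


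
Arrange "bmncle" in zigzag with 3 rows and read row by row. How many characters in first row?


Zigzag "bmncle" into 3 rows:
Placing characters:
  'b' => row 0
  'm' => row 1
  'n' => row 2
  'c' => row 1
  'l' => row 0
  'e' => row 1
Rows:
  Row 0: "bl"
  Row 1: "mce"
  Row 2: "n"
First row length: 2

2


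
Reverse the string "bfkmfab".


Input: bfkmfab
Reading characters right to left:
  Position 6: 'b'
  Position 5: 'a'
  Position 4: 'f'
  Position 3: 'm'
  Position 2: 'k'
  Position 1: 'f'
  Position 0: 'b'
Reversed: bafmkfb

bafmkfb


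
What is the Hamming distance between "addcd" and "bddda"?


Comparing "addcd" and "bddda" position by position:
  Position 0: 'a' vs 'b' => differ
  Position 1: 'd' vs 'd' => same
  Position 2: 'd' vs 'd' => same
  Position 3: 'c' vs 'd' => differ
  Position 4: 'd' vs 'a' => differ
Total differences (Hamming distance): 3

3


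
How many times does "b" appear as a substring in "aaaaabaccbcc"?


Searching for "b" in "aaaaabaccbcc"
Scanning each position:
  Position 0: "a" => no
  Position 1: "a" => no
  Position 2: "a" => no
  Position 3: "a" => no
  Position 4: "a" => no
  Position 5: "b" => MATCH
  Position 6: "a" => no
  Position 7: "c" => no
  Position 8: "c" => no
  Position 9: "b" => MATCH
  Position 10: "c" => no
  Position 11: "c" => no
Total occurrences: 2

2


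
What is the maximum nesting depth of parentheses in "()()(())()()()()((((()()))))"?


Input: "()()(())()()()()((((()()))))"
Tracking depth:
  Position 0 '(': depth becomes 1
  Position 1 ')': depth becomes 0
  Position 2 '(': depth becomes 1
  Position 3 ')': depth becomes 0
  Position 4 '(': depth becomes 1
  Position 5 '(': depth becomes 2
  Position 6 ')': depth becomes 1
  Position 7 ')': depth becomes 0
  Position 8 '(': depth becomes 1
  Position 9 ')': depth becomes 0
  Position 10 '(': depth becomes 1
  Position 11 ')': depth becomes 0
  Position 12 '(': depth becomes 1
  Position 13 ')': depth becomes 0
  Position 14 '(': depth becomes 1
  Position 15 ')': depth becomes 0
  Position 16 '(': depth becomes 1
  Position 17 '(': depth becomes 2
  Position 18 '(': depth becomes 3
  Position 19 '(': depth becomes 4
  Position 20 '(': depth becomes 5
  Position 21 ')': depth becomes 4
  Position 22 '(': depth becomes 5
  Position 23 ')': depth becomes 4
  Position 24 ')': depth becomes 3
  Position 25 ')': depth becomes 2
  Position 26 ')': depth becomes 1
  Position 27 ')': depth becomes 0
Maximum depth reached: 5

5


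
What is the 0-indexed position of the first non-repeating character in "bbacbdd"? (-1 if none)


Input: bbacbdd
Character frequencies:
  'a': 1
  'b': 3
  'c': 1
  'd': 2
Scanning left to right for freq == 1:
  Position 0 ('b'): freq=3, skip
  Position 1 ('b'): freq=3, skip
  Position 2 ('a'): unique! => answer = 2

2


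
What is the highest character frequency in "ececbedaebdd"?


Input: ececbedaebdd
Character counts:
  'a': 1
  'b': 2
  'c': 2
  'd': 3
  'e': 4
Maximum frequency: 4

4


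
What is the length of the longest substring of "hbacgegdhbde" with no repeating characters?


Input: "hbacgegdhbde"
Sliding window (track last position of each char):
  Position 0 ('h'): window [0,0] length 1 -- new best
  Position 1 ('b'): window [0,1] length 2 -- new best
  Position 2 ('a'): window [0,2] length 3 -- new best
  Position 3 ('c'): window [0,3] length 4 -- new best
  Position 4 ('g'): window [0,4] length 5 -- new best
  Position 5 ('e'): window [0,5] length 6 -- new best
  Position 6 ('g'): repeat (last at 4), move window start to 5
  Position 6 ('g'): window [5,6] length 2
  Position 7 ('d'): window [5,7] length 3
  Position 8 ('h'): window [5,8] length 4
  Position 9 ('b'): window [5,9] length 5
  Position 10 ('d'): repeat (last at 7), move window start to 8
  Position 10 ('d'): window [8,10] length 3
  Position 11 ('e'): window [8,11] length 4
Longest substring with no repeats: "hbacge" with length 6

6


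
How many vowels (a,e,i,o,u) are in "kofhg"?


Input: kofhg
Checking each character:
  'k' at position 0: consonant
  'o' at position 1: vowel (running total: 1)
  'f' at position 2: consonant
  'h' at position 3: consonant
  'g' at position 4: consonant
Total vowels: 1

1


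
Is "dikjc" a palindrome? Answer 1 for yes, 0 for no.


Input: dikjc
Reversed: cjkid
  Compare pos 0 ('d') with pos 4 ('c'): MISMATCH
  Compare pos 1 ('i') with pos 3 ('j'): MISMATCH
Result: not a palindrome

0


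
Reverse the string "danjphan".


Input: danjphan
Reading characters right to left:
  Position 7: 'n'
  Position 6: 'a'
  Position 5: 'h'
  Position 4: 'p'
  Position 3: 'j'
  Position 2: 'n'
  Position 1: 'a'
  Position 0: 'd'
Reversed: nahpjnad

nahpjnad


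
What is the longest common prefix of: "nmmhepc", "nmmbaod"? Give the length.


Words: nmmhepc, nmmbaod
  Position 0: all 'n' => match
  Position 1: all 'm' => match
  Position 2: all 'm' => match
  Position 3: ('h', 'b') => mismatch, stop
LCP = "nmm" (length 3)

3


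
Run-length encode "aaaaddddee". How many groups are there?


Input: aaaaddddee
Scanning for consecutive runs:
  Group 1: 'a' x 4 (positions 0-3)
  Group 2: 'd' x 4 (positions 4-7)
  Group 3: 'e' x 2 (positions 8-9)
Total groups: 3

3


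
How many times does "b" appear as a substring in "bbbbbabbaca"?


Searching for "b" in "bbbbbabbaca"
Scanning each position:
  Position 0: "b" => MATCH
  Position 1: "b" => MATCH
  Position 2: "b" => MATCH
  Position 3: "b" => MATCH
  Position 4: "b" => MATCH
  Position 5: "a" => no
  Position 6: "b" => MATCH
  Position 7: "b" => MATCH
  Position 8: "a" => no
  Position 9: "c" => no
  Position 10: "a" => no
Total occurrences: 7

7


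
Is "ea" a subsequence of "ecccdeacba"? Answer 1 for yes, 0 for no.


Check if "ea" is a subsequence of "ecccdeacba"
Greedy scan:
  Position 0 ('e'): matches sub[0] = 'e'
  Position 1 ('c'): no match needed
  Position 2 ('c'): no match needed
  Position 3 ('c'): no match needed
  Position 4 ('d'): no match needed
  Position 5 ('e'): no match needed
  Position 6 ('a'): matches sub[1] = 'a'
  Position 7 ('c'): no match needed
  Position 8 ('b'): no match needed
  Position 9 ('a'): no match needed
All 2 characters matched => is a subsequence

1


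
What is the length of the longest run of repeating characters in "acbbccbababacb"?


Input: "acbbccbababacb"
Scanning for longest run:
  Position 1 ('c'): new char, reset run to 1
  Position 2 ('b'): new char, reset run to 1
  Position 3 ('b'): continues run of 'b', length=2
  Position 4 ('c'): new char, reset run to 1
  Position 5 ('c'): continues run of 'c', length=2
  Position 6 ('b'): new char, reset run to 1
  Position 7 ('a'): new char, reset run to 1
  Position 8 ('b'): new char, reset run to 1
  Position 9 ('a'): new char, reset run to 1
  Position 10 ('b'): new char, reset run to 1
  Position 11 ('a'): new char, reset run to 1
  Position 12 ('c'): new char, reset run to 1
  Position 13 ('b'): new char, reset run to 1
Longest run: 'b' with length 2

2


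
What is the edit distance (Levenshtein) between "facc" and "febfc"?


Computing edit distance: "facc" -> "febfc"
DP table:
           f    e    b    f    c
      0    1    2    3    4    5
  f   1    0    1    2    3    4
  a   2    1    1    2    3    4
  c   3    2    2    2    3    3
  c   4    3    3    3    3    3
Edit distance = dp[4][5] = 3

3


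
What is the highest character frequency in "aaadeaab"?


Input: aaadeaab
Character counts:
  'a': 5
  'b': 1
  'd': 1
  'e': 1
Maximum frequency: 5

5


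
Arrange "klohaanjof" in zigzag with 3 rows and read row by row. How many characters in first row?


Zigzag "klohaanjof" into 3 rows:
Placing characters:
  'k' => row 0
  'l' => row 1
  'o' => row 2
  'h' => row 1
  'a' => row 0
  'a' => row 1
  'n' => row 2
  'j' => row 1
  'o' => row 0
  'f' => row 1
Rows:
  Row 0: "kao"
  Row 1: "lhajf"
  Row 2: "on"
First row length: 3

3


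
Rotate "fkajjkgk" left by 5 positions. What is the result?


Input: "fkajjkgk", rotate left by 5
First 5 characters: "fkajj"
Remaining characters: "kgk"
Concatenate remaining + first: "kgk" + "fkajj" = "kgkfkajj"

kgkfkajj


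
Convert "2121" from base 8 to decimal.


Input: "2121" in base 8
Positional expansion:
  Digit '2' (value 2) x 8^3 = 1024
  Digit '1' (value 1) x 8^2 = 64
  Digit '2' (value 2) x 8^1 = 16
  Digit '1' (value 1) x 8^0 = 1
Sum = 1105

1105


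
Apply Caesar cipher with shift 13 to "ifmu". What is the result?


Caesar cipher: shift "ifmu" by 13
  'i' (pos 8) + 13 = pos 21 = 'v'
  'f' (pos 5) + 13 = pos 18 = 's'
  'm' (pos 12) + 13 = pos 25 = 'z'
  'u' (pos 20) + 13 = pos 7 = 'h'
Result: vszh

vszh


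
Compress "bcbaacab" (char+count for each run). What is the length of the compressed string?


Input: bcbaacab
Runs:
  'b' x 1 => "b1"
  'c' x 1 => "c1"
  'b' x 1 => "b1"
  'a' x 2 => "a2"
  'c' x 1 => "c1"
  'a' x 1 => "a1"
  'b' x 1 => "b1"
Compressed: "b1c1b1a2c1a1b1"
Compressed length: 14

14


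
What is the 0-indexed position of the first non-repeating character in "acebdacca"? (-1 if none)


Input: acebdacca
Character frequencies:
  'a': 3
  'b': 1
  'c': 3
  'd': 1
  'e': 1
Scanning left to right for freq == 1:
  Position 0 ('a'): freq=3, skip
  Position 1 ('c'): freq=3, skip
  Position 2 ('e'): unique! => answer = 2

2


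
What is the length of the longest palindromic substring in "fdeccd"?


Input: "fdeccd"
Checking substrings for palindromes:
  [3:5] "cc" (len 2) => palindrome
Longest palindromic substring: "cc" with length 2

2


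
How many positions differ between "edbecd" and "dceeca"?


Comparing "edbecd" and "dceeca" position by position:
  Position 0: 'e' vs 'd' => DIFFER
  Position 1: 'd' vs 'c' => DIFFER
  Position 2: 'b' vs 'e' => DIFFER
  Position 3: 'e' vs 'e' => same
  Position 4: 'c' vs 'c' => same
  Position 5: 'd' vs 'a' => DIFFER
Positions that differ: 4

4


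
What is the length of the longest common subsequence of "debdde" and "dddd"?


LCS of "debdde" and "dddd"
DP table:
           d    d    d    d
      0    0    0    0    0
  d   0    1    1    1    1
  e   0    1    1    1    1
  b   0    1    1    1    1
  d   0    1    2    2    2
  d   0    1    2    3    3
  e   0    1    2    3    3
LCS length = dp[6][4] = 3

3


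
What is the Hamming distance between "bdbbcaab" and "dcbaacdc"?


Comparing "bdbbcaab" and "dcbaacdc" position by position:
  Position 0: 'b' vs 'd' => differ
  Position 1: 'd' vs 'c' => differ
  Position 2: 'b' vs 'b' => same
  Position 3: 'b' vs 'a' => differ
  Position 4: 'c' vs 'a' => differ
  Position 5: 'a' vs 'c' => differ
  Position 6: 'a' vs 'd' => differ
  Position 7: 'b' vs 'c' => differ
Total differences (Hamming distance): 7

7


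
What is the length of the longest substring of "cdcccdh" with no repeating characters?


Input: "cdcccdh"
Sliding window (track last position of each char):
  Position 0 ('c'): window [0,0] length 1 -- new best
  Position 1 ('d'): window [0,1] length 2 -- new best
  Position 2 ('c'): repeat (last at 0), move window start to 1
  Position 2 ('c'): window [1,2] length 2
  Position 3 ('c'): repeat (last at 2), move window start to 3
  Position 3 ('c'): window [3,3] length 1
  Position 4 ('c'): repeat (last at 3), move window start to 4
  Position 4 ('c'): window [4,4] length 1
  Position 5 ('d'): window [4,5] length 2
  Position 6 ('h'): window [4,6] length 3 -- new best
Longest substring with no repeats: "cdh" with length 3

3


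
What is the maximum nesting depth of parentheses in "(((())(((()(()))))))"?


Input: "(((())(((()(()))))))"
Tracking depth:
  Position 0 '(': depth becomes 1
  Position 1 '(': depth becomes 2
  Position 2 '(': depth becomes 3
  Position 3 '(': depth becomes 4
  Position 4 ')': depth becomes 3
  Position 5 ')': depth becomes 2
  Position 6 '(': depth becomes 3
  Position 7 '(': depth becomes 4
  Position 8 '(': depth becomes 5
  Position 9 '(': depth becomes 6
  Position 10 ')': depth becomes 5
  Position 11 '(': depth becomes 6
  Position 12 '(': depth becomes 7
  Position 13 ')': depth becomes 6
  Position 14 ')': depth becomes 5
  Position 15 ')': depth becomes 4
  Position 16 ')': depth becomes 3
  Position 17 ')': depth becomes 2
  Position 18 ')': depth becomes 1
  Position 19 ')': depth becomes 0
Maximum depth reached: 7

7


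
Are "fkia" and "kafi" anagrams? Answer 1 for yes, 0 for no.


Strings: "fkia", "kafi"
Sorted first:  afik
Sorted second: afik
Sorted forms match => anagrams

1


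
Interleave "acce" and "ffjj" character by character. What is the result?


Interleaving "acce" and "ffjj":
  Position 0: 'a' from first, 'f' from second => "af"
  Position 1: 'c' from first, 'f' from second => "cf"
  Position 2: 'c' from first, 'j' from second => "cj"
  Position 3: 'e' from first, 'j' from second => "ej"
Result: afcfcjej

afcfcjej


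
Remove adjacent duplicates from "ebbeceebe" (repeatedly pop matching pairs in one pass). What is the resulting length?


Input: ebbeceebe
Stack-based adjacent duplicate removal:
  Read 'e': push. Stack: e
  Read 'b': push. Stack: eb
  Read 'b': matches stack top 'b' => pop. Stack: e
  Read 'e': matches stack top 'e' => pop. Stack: (empty)
  Read 'c': push. Stack: c
  Read 'e': push. Stack: ce
  Read 'e': matches stack top 'e' => pop. Stack: c
  Read 'b': push. Stack: cb
  Read 'e': push. Stack: cbe
Final stack: "cbe" (length 3)

3


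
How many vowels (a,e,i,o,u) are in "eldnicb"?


Input: eldnicb
Checking each character:
  'e' at position 0: vowel (running total: 1)
  'l' at position 1: consonant
  'd' at position 2: consonant
  'n' at position 3: consonant
  'i' at position 4: vowel (running total: 2)
  'c' at position 5: consonant
  'b' at position 6: consonant
Total vowels: 2

2


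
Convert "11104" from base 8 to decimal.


Input: "11104" in base 8
Positional expansion:
  Digit '1' (value 1) x 8^4 = 4096
  Digit '1' (value 1) x 8^3 = 512
  Digit '1' (value 1) x 8^2 = 64
  Digit '0' (value 0) x 8^1 = 0
  Digit '4' (value 4) x 8^0 = 4
Sum = 4676

4676


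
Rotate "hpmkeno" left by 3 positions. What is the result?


Input: "hpmkeno", rotate left by 3
First 3 characters: "hpm"
Remaining characters: "keno"
Concatenate remaining + first: "keno" + "hpm" = "kenohpm"

kenohpm


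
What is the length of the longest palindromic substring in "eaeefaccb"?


Input: "eaeefaccb"
Checking substrings for palindromes:
  [0:3] "eae" (len 3) => palindrome
  [2:4] "ee" (len 2) => palindrome
  [6:8] "cc" (len 2) => palindrome
Longest palindromic substring: "eae" with length 3

3


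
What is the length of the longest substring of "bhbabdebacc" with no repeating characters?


Input: "bhbabdebacc"
Sliding window (track last position of each char):
  Position 0 ('b'): window [0,0] length 1 -- new best
  Position 1 ('h'): window [0,1] length 2 -- new best
  Position 2 ('b'): repeat (last at 0), move window start to 1
  Position 2 ('b'): window [1,2] length 2
  Position 3 ('a'): window [1,3] length 3 -- new best
  Position 4 ('b'): repeat (last at 2), move window start to 3
  Position 4 ('b'): window [3,4] length 2
  Position 5 ('d'): window [3,5] length 3
  Position 6 ('e'): window [3,6] length 4 -- new best
  Position 7 ('b'): repeat (last at 4), move window start to 5
  Position 7 ('b'): window [5,7] length 3
  Position 8 ('a'): window [5,8] length 4
  Position 9 ('c'): window [5,9] length 5 -- new best
  Position 10 ('c'): repeat (last at 9), move window start to 10
  Position 10 ('c'): window [10,10] length 1
Longest substring with no repeats: "debac" with length 5

5


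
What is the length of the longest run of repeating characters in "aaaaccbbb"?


Input: "aaaaccbbb"
Scanning for longest run:
  Position 1 ('a'): continues run of 'a', length=2
  Position 2 ('a'): continues run of 'a', length=3
  Position 3 ('a'): continues run of 'a', length=4
  Position 4 ('c'): new char, reset run to 1
  Position 5 ('c'): continues run of 'c', length=2
  Position 6 ('b'): new char, reset run to 1
  Position 7 ('b'): continues run of 'b', length=2
  Position 8 ('b'): continues run of 'b', length=3
Longest run: 'a' with length 4

4


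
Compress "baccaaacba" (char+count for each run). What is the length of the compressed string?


Input: baccaaacba
Runs:
  'b' x 1 => "b1"
  'a' x 1 => "a1"
  'c' x 2 => "c2"
  'a' x 3 => "a3"
  'c' x 1 => "c1"
  'b' x 1 => "b1"
  'a' x 1 => "a1"
Compressed: "b1a1c2a3c1b1a1"
Compressed length: 14

14


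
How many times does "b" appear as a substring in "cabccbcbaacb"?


Searching for "b" in "cabccbcbaacb"
Scanning each position:
  Position 0: "c" => no
  Position 1: "a" => no
  Position 2: "b" => MATCH
  Position 3: "c" => no
  Position 4: "c" => no
  Position 5: "b" => MATCH
  Position 6: "c" => no
  Position 7: "b" => MATCH
  Position 8: "a" => no
  Position 9: "a" => no
  Position 10: "c" => no
  Position 11: "b" => MATCH
Total occurrences: 4

4


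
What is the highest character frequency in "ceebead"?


Input: ceebead
Character counts:
  'a': 1
  'b': 1
  'c': 1
  'd': 1
  'e': 3
Maximum frequency: 3

3


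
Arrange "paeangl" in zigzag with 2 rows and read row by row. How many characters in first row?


Zigzag "paeangl" into 2 rows:
Placing characters:
  'p' => row 0
  'a' => row 1
  'e' => row 0
  'a' => row 1
  'n' => row 0
  'g' => row 1
  'l' => row 0
Rows:
  Row 0: "penl"
  Row 1: "aag"
First row length: 4

4


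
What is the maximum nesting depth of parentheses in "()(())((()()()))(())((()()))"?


Input: "()(())((()()()))(())((()()))"
Tracking depth:
  Position 0 '(': depth becomes 1
  Position 1 ')': depth becomes 0
  Position 2 '(': depth becomes 1
  Position 3 '(': depth becomes 2
  Position 4 ')': depth becomes 1
  Position 5 ')': depth becomes 0
  Position 6 '(': depth becomes 1
  Position 7 '(': depth becomes 2
  Position 8 '(': depth becomes 3
  Position 9 ')': depth becomes 2
  Position 10 '(': depth becomes 3
  Position 11 ')': depth becomes 2
  Position 12 '(': depth becomes 3
  Position 13 ')': depth becomes 2
  Position 14 ')': depth becomes 1
  Position 15 ')': depth becomes 0
  Position 16 '(': depth becomes 1
  Position 17 '(': depth becomes 2
  Position 18 ')': depth becomes 1
  Position 19 ')': depth becomes 0
  Position 20 '(': depth becomes 1
  Position 21 '(': depth becomes 2
  Position 22 '(': depth becomes 3
  Position 23 ')': depth becomes 2
  Position 24 '(': depth becomes 3
  Position 25 ')': depth becomes 2
  Position 26 ')': depth becomes 1
  Position 27 ')': depth becomes 0
Maximum depth reached: 3

3


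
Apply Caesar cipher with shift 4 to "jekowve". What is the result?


Caesar cipher: shift "jekowve" by 4
  'j' (pos 9) + 4 = pos 13 = 'n'
  'e' (pos 4) + 4 = pos 8 = 'i'
  'k' (pos 10) + 4 = pos 14 = 'o'
  'o' (pos 14) + 4 = pos 18 = 's'
  'w' (pos 22) + 4 = pos 0 = 'a'
  'v' (pos 21) + 4 = pos 25 = 'z'
  'e' (pos 4) + 4 = pos 8 = 'i'
Result: niosazi

niosazi


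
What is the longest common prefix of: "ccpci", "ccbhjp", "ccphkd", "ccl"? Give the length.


Words: ccpci, ccbhjp, ccphkd, ccl
  Position 0: all 'c' => match
  Position 1: all 'c' => match
  Position 2: ('p', 'b', 'p', 'l') => mismatch, stop
LCP = "cc" (length 2)

2


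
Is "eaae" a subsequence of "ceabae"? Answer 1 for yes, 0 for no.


Check if "eaae" is a subsequence of "ceabae"
Greedy scan:
  Position 0 ('c'): no match needed
  Position 1 ('e'): matches sub[0] = 'e'
  Position 2 ('a'): matches sub[1] = 'a'
  Position 3 ('b'): no match needed
  Position 4 ('a'): matches sub[2] = 'a'
  Position 5 ('e'): matches sub[3] = 'e'
All 4 characters matched => is a subsequence

1


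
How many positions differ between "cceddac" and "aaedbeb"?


Comparing "cceddac" and "aaedbeb" position by position:
  Position 0: 'c' vs 'a' => DIFFER
  Position 1: 'c' vs 'a' => DIFFER
  Position 2: 'e' vs 'e' => same
  Position 3: 'd' vs 'd' => same
  Position 4: 'd' vs 'b' => DIFFER
  Position 5: 'a' vs 'e' => DIFFER
  Position 6: 'c' vs 'b' => DIFFER
Positions that differ: 5

5


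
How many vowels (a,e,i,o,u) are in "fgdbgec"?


Input: fgdbgec
Checking each character:
  'f' at position 0: consonant
  'g' at position 1: consonant
  'd' at position 2: consonant
  'b' at position 3: consonant
  'g' at position 4: consonant
  'e' at position 5: vowel (running total: 1)
  'c' at position 6: consonant
Total vowels: 1

1


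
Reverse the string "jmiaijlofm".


Input: jmiaijlofm
Reading characters right to left:
  Position 9: 'm'
  Position 8: 'f'
  Position 7: 'o'
  Position 6: 'l'
  Position 5: 'j'
  Position 4: 'i'
  Position 3: 'a'
  Position 2: 'i'
  Position 1: 'm'
  Position 0: 'j'
Reversed: mfoljiaimj

mfoljiaimj


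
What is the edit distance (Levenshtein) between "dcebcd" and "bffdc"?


Computing edit distance: "dcebcd" -> "bffdc"
DP table:
           b    f    f    d    c
      0    1    2    3    4    5
  d   1    1    2    3    3    4
  c   2    2    2    3    4    3
  e   3    3    3    3    4    4
  b   4    3    4    4    4    5
  c   5    4    4    5    5    4
  d   6    5    5    5    5    5
Edit distance = dp[6][5] = 5

5


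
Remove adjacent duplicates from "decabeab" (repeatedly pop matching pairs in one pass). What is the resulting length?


Input: decabeab
Stack-based adjacent duplicate removal:
  Read 'd': push. Stack: d
  Read 'e': push. Stack: de
  Read 'c': push. Stack: dec
  Read 'a': push. Stack: deca
  Read 'b': push. Stack: decab
  Read 'e': push. Stack: decabe
  Read 'a': push. Stack: decabea
  Read 'b': push. Stack: decabeab
Final stack: "decabeab" (length 8)

8


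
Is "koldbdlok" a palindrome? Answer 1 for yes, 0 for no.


Input: koldbdlok
Reversed: koldbdlok
  Compare pos 0 ('k') with pos 8 ('k'): match
  Compare pos 1 ('o') with pos 7 ('o'): match
  Compare pos 2 ('l') with pos 6 ('l'): match
  Compare pos 3 ('d') with pos 5 ('d'): match
Result: palindrome

1


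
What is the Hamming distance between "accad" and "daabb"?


Comparing "accad" and "daabb" position by position:
  Position 0: 'a' vs 'd' => differ
  Position 1: 'c' vs 'a' => differ
  Position 2: 'c' vs 'a' => differ
  Position 3: 'a' vs 'b' => differ
  Position 4: 'd' vs 'b' => differ
Total differences (Hamming distance): 5

5


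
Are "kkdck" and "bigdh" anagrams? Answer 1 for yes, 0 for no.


Strings: "kkdck", "bigdh"
Sorted first:  cdkkk
Sorted second: bdghi
Differ at position 0: 'c' vs 'b' => not anagrams

0


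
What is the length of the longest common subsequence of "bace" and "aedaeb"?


LCS of "bace" and "aedaeb"
DP table:
           a    e    d    a    e    b
      0    0    0    0    0    0    0
  b   0    0    0    0    0    0    1
  a   0    1    1    1    1    1    1
  c   0    1    1    1    1    1    1
  e   0    1    2    2    2    2    2
LCS length = dp[4][6] = 2

2


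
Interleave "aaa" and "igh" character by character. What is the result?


Interleaving "aaa" and "igh":
  Position 0: 'a' from first, 'i' from second => "ai"
  Position 1: 'a' from first, 'g' from second => "ag"
  Position 2: 'a' from first, 'h' from second => "ah"
Result: aiagah

aiagah


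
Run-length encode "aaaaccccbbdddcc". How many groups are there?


Input: aaaaccccbbdddcc
Scanning for consecutive runs:
  Group 1: 'a' x 4 (positions 0-3)
  Group 2: 'c' x 4 (positions 4-7)
  Group 3: 'b' x 2 (positions 8-9)
  Group 4: 'd' x 3 (positions 10-12)
  Group 5: 'c' x 2 (positions 13-14)
Total groups: 5

5


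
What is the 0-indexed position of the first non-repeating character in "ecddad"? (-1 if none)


Input: ecddad
Character frequencies:
  'a': 1
  'c': 1
  'd': 3
  'e': 1
Scanning left to right for freq == 1:
  Position 0 ('e'): unique! => answer = 0

0


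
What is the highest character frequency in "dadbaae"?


Input: dadbaae
Character counts:
  'a': 3
  'b': 1
  'd': 2
  'e': 1
Maximum frequency: 3

3


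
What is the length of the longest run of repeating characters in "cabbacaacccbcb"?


Input: "cabbacaacccbcb"
Scanning for longest run:
  Position 1 ('a'): new char, reset run to 1
  Position 2 ('b'): new char, reset run to 1
  Position 3 ('b'): continues run of 'b', length=2
  Position 4 ('a'): new char, reset run to 1
  Position 5 ('c'): new char, reset run to 1
  Position 6 ('a'): new char, reset run to 1
  Position 7 ('a'): continues run of 'a', length=2
  Position 8 ('c'): new char, reset run to 1
  Position 9 ('c'): continues run of 'c', length=2
  Position 10 ('c'): continues run of 'c', length=3
  Position 11 ('b'): new char, reset run to 1
  Position 12 ('c'): new char, reset run to 1
  Position 13 ('b'): new char, reset run to 1
Longest run: 'c' with length 3

3
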